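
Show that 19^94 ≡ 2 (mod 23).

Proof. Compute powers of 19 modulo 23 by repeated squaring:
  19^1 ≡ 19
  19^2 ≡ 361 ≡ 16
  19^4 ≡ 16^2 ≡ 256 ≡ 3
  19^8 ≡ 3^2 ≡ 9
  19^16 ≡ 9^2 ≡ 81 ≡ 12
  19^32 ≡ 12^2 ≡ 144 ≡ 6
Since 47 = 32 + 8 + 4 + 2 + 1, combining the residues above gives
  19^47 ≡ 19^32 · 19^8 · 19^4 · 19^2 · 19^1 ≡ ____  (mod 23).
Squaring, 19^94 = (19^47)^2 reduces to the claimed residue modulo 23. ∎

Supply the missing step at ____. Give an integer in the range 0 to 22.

19^32 · 19^8 · 19^4 · 19^2 · 19^1 ≡ 6 · 9 · 3 · 16 · 19 = 49248.
49248 mod 23 = 5, so 19^47 ≡ 5 (mod 23).

5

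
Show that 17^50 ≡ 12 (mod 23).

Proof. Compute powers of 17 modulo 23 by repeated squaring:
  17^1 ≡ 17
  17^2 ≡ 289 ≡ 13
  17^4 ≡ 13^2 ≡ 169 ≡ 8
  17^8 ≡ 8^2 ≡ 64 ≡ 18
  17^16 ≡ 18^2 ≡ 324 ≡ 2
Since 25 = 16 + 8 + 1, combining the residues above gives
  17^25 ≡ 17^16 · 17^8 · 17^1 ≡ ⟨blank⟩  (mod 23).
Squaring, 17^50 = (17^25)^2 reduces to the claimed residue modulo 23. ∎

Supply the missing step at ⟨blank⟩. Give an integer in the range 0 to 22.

Multiply the listed residues: 2 · 18 · 17 = 36 → 612.
Reducing modulo 23: 612 = 26·23 + 14, so 17^25 ≡ 14.

14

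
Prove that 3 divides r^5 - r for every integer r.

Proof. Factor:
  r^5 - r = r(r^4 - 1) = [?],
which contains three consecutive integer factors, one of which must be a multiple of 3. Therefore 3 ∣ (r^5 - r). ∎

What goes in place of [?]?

(r - 1)r(r + 1)(r^2 + 1)

r^4 - 1 = (r^2 - 1)(r^2 + 1), and r^2 - 1 = (r-1)(r+1).
So r(r^4 - 1) = (r - 1)r(r + 1)(r^2 + 1).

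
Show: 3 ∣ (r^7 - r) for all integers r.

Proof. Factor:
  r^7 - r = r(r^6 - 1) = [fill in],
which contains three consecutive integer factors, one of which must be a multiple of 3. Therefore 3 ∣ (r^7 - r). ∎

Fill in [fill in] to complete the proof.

r^6 - 1 = (r^2 - 1)(r^4 + r^2 + 1), and r^2 - 1 = (r-1)(r+1).
So r(r^6 - 1) = (r - 1)r(r + 1)(r^4 + r^2 + 1).

(r - 1)r(r + 1)(r^4 + r^2 + 1)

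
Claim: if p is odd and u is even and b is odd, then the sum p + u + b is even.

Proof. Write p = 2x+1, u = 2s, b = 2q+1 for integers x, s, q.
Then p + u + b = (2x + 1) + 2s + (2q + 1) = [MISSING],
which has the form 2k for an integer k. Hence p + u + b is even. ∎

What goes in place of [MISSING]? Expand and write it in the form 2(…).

2(q + s + x + 1)

Expanding: (2x + 1) + 2s + (2q + 1) = 2q + 2s + 2x + 2.
Every term is even; pulling out the factor of 2 gives 2(q + s + x + 1).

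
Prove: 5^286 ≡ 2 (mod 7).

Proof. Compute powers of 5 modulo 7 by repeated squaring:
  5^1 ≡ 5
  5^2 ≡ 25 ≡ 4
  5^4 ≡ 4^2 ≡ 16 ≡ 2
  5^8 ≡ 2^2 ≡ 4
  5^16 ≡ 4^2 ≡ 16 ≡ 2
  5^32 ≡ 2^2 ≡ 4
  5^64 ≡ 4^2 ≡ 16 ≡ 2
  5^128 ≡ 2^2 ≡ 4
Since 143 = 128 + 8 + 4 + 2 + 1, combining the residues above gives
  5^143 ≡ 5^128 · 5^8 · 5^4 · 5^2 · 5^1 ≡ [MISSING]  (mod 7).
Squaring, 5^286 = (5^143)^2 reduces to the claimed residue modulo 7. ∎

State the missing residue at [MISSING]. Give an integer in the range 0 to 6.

Multiply the listed residues: 4 · 4 · 2 · 4 · 5 = 16 → 32 → 128 → 640.
Reducing modulo 7: 640 = 91·7 + 3, so 5^143 ≡ 3.

3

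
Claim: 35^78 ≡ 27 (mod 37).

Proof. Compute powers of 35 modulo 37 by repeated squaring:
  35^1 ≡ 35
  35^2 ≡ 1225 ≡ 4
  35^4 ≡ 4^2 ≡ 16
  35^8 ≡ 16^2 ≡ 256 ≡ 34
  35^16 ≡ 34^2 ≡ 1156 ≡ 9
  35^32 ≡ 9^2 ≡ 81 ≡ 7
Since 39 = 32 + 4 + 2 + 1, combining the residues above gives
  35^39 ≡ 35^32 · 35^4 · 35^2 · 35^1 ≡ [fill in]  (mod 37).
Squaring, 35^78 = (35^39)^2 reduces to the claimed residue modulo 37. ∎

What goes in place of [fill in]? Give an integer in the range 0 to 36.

35^32 · 35^4 · 35^2 · 35^1 ≡ 7 · 16 · 4 · 35 = 15680.
15680 mod 37 = 29, so 35^39 ≡ 29 (mod 37).

29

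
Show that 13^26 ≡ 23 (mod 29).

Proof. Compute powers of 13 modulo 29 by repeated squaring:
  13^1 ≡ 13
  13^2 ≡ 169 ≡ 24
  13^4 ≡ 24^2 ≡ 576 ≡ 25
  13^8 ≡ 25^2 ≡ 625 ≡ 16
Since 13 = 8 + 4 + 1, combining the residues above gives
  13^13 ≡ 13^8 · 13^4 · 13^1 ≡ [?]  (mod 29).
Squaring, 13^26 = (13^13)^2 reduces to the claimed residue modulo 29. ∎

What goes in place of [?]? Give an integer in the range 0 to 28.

13^8 · 13^4 · 13^1 ≡ 16 · 25 · 13 = 5200.
5200 mod 29 = 9, so 13^13 ≡ 9 (mod 29).

9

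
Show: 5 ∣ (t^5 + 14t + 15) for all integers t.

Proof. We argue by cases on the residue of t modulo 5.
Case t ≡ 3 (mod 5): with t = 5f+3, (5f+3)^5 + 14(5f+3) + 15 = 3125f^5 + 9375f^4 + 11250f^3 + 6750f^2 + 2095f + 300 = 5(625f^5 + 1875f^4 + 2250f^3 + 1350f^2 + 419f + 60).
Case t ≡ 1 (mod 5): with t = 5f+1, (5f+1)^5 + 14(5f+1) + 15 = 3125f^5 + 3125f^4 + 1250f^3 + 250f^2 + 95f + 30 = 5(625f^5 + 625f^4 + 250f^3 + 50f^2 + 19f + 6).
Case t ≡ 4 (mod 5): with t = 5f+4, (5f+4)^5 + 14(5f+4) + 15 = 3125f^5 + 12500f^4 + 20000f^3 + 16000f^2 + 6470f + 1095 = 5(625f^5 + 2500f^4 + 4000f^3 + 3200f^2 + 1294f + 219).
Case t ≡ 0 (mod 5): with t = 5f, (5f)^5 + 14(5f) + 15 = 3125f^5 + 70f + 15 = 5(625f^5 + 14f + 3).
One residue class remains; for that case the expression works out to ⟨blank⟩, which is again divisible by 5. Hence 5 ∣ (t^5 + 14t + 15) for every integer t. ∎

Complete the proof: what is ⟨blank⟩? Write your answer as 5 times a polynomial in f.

5(625f^5 + 1250f^4 + 1000f^3 + 400f^2 + 94f + 15)

The residues treated are {3, 1, 4, 0}, so the missing case is t ≡ 2 (mod 5); write t = 5f+2.
Then (5f+2)^5 + 14(5f+2) + 15 = 3125f^5 + 6250f^4 + 5000f^3 + 2000f^2 + 470f + 75 = 5(625f^5 + 1250f^4 + 1000f^3 + 400f^2 + 94f + 15).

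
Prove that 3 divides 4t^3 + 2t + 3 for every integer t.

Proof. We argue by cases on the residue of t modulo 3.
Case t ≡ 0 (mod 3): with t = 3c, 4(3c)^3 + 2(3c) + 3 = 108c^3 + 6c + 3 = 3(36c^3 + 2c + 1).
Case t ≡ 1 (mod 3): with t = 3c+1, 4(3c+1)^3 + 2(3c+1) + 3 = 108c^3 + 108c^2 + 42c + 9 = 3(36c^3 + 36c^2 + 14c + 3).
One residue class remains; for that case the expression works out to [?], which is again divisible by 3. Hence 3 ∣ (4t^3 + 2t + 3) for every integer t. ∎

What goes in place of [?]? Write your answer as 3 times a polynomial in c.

3(36c^3 + 72c^2 + 50c + 13)

Only t ≡ 2 (mod 3) is unaccounted for. Put t = 3c+2:
4(3c+2)^3 + 2(3c+2) + 3 expands to 108c^3 + 216c^2 + 150c + 39,
and factoring out 3 leaves 3(36c^3 + 72c^2 + 50c + 13).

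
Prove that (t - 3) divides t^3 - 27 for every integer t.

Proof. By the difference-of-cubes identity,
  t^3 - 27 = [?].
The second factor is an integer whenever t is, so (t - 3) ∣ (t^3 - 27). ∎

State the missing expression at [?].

(t - 3)(t^2 + 3t + 9)

a^3 - b^3 = (a - b)(a^2 + ab + b^2). With a = t, b = 3:
t^3 - 27 = (t - 3)(t^2 + 3t + 9).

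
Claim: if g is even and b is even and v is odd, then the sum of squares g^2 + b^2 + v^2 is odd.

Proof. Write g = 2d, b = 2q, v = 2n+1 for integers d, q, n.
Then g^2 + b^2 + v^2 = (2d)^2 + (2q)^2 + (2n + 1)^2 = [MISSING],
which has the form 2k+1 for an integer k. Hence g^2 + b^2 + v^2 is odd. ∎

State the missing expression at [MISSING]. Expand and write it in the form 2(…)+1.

2(2d^2 + 2n^2 + 2n + 2q^2) + 1

Expanding: (2d)^2 + (2q)^2 + (2n + 1)^2 = 4d^2 + 4n^2 + 4n + 4q^2 + 1.
Every term except the constant is even, so this is 2(2d^2 + 2n^2 + 2n + 2q^2) + 1,
and 2d^2 + 2n^2 + 2n + 2q^2 ∈ ℤ gives the required form.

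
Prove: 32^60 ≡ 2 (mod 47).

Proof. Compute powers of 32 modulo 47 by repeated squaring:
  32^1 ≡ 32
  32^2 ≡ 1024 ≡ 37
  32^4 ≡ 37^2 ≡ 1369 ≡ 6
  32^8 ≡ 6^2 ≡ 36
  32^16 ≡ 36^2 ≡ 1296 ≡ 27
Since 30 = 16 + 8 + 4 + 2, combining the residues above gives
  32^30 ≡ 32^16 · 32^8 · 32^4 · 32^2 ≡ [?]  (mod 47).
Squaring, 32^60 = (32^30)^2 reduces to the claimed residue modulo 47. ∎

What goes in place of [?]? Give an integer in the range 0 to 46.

7

32^16 · 32^8 · 32^4 · 32^2 ≡ 27 · 36 · 6 · 37 = 215784.
215784 mod 47 = 7, so 32^30 ≡ 7 (mod 47).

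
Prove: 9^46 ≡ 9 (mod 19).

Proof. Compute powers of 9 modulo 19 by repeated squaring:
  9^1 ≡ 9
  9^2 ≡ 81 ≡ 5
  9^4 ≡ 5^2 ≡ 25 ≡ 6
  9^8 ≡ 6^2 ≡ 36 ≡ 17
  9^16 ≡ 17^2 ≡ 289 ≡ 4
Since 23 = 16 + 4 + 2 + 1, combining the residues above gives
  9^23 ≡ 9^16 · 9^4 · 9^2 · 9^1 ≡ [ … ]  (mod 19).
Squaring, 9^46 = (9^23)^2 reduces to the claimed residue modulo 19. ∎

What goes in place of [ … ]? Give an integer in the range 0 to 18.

Multiply the listed residues: 4 · 6 · 5 · 9 = 24 → 120 → 1080.
Reducing modulo 19: 1080 = 56·19 + 16, so 9^23 ≡ 16.

16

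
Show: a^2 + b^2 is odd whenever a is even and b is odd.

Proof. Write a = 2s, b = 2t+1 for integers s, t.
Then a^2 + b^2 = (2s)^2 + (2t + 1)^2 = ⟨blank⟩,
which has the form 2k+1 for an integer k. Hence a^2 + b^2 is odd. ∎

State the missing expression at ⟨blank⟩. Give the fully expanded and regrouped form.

(2s)^2 + (2t + 1)^2 = 4s^2 + 4t^2 + 4t + 1
= 2(2s^2 + 2t^2 + 2t) + 1.
Since 2s^2 + 2t^2 + 2t is an integer, the sum of squares is of the form 2k+1 for an integer k.

2(2s^2 + 2t^2 + 2t) + 1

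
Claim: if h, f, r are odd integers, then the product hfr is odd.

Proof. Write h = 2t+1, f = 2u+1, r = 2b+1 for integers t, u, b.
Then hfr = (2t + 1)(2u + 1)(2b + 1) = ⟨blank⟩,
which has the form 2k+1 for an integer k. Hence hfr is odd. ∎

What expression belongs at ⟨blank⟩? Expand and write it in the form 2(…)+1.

Expanding: (2t + 1)(2u + 1)(2b + 1) = 8btu + 4bt + 4bu + 2b + 4tu + 2t + 2u + 1.
Every term except the constant is even, so this is 2(4btu + 2bt + 2bu + b + 2tu + t + u) + 1,
and 4btu + 2bt + 2bu + b + 2tu + t + u ∈ ℤ gives the required form.

2(4btu + 2bt + 2bu + b + 2tu + t + u) + 1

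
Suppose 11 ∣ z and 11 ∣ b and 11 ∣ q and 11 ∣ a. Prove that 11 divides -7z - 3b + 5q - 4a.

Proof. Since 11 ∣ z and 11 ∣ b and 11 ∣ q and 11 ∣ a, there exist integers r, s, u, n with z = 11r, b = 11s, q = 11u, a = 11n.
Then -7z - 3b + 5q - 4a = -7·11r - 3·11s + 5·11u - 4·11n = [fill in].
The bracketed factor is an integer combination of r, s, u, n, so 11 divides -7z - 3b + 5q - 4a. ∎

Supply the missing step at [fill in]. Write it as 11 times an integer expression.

11(-4n - 7r - 3s + 5u)

Pull the common 11 out of every term: -7·11r - 3·11s + 5·11u - 4·11n = 11(-4n - 7r - 3s + 5u).
-4n - 7r - 3s + 5u is an integer, which exhibits the divisibility.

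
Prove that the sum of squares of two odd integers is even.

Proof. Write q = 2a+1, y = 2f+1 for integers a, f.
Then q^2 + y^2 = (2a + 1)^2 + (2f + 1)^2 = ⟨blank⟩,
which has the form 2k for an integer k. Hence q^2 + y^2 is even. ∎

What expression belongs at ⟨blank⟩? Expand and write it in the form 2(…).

(2a + 1)^2 + (2f + 1)^2 = 4a^2 + 4a + 4f^2 + 4f + 2
= 2(2a^2 + 2a + 2f^2 + 2f + 1).
Since 2a^2 + 2a + 2f^2 + 2f + 1 is an integer, the sum of squares is of the form 2k for an integer k.

2(2a^2 + 2a + 2f^2 + 2f + 1)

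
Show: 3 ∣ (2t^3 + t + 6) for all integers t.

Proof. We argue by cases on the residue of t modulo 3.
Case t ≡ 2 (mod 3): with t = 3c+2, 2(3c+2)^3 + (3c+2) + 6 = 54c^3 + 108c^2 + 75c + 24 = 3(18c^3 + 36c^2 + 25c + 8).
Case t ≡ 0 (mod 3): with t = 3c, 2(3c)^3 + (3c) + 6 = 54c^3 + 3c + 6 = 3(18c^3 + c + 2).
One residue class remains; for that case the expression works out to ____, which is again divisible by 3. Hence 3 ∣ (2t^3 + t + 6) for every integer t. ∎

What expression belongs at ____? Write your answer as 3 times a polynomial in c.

3(18c^3 + 18c^2 + 7c + 3)

Only t ≡ 1 (mod 3) is unaccounted for. Put t = 3c+1:
2(3c+1)^3 + (3c+1) + 6 expands to 54c^3 + 54c^2 + 21c + 9,
and factoring out 3 leaves 3(18c^3 + 18c^2 + 7c + 3).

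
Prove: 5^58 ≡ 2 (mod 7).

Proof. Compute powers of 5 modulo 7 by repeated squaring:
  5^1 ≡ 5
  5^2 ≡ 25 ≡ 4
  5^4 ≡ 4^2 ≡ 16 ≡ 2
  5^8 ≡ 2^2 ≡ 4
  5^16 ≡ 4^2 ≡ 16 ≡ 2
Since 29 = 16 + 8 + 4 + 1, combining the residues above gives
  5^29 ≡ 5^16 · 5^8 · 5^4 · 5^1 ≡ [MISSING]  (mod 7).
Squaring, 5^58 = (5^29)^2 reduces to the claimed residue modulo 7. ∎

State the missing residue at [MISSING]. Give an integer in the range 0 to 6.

3

Multiply the listed residues: 2 · 4 · 2 · 5 = 8 → 16 → 80.
Reducing modulo 7: 80 = 11·7 + 3, so 5^29 ≡ 3.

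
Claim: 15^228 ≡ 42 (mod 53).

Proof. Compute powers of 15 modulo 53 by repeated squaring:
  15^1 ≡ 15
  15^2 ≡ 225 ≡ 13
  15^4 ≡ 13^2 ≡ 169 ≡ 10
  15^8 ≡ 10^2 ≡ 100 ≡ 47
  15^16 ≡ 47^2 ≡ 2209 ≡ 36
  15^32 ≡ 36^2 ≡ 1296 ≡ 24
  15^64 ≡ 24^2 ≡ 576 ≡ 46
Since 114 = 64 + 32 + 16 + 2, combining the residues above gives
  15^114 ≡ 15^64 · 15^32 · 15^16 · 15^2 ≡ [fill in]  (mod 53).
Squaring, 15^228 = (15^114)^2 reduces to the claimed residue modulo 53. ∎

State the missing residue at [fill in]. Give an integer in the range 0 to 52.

28

Multiply the listed residues: 46 · 24 · 36 · 13 = 1104 → 39744 → 516672.
Reducing modulo 53: 516672 = 9748·53 + 28, so 15^114 ≡ 28.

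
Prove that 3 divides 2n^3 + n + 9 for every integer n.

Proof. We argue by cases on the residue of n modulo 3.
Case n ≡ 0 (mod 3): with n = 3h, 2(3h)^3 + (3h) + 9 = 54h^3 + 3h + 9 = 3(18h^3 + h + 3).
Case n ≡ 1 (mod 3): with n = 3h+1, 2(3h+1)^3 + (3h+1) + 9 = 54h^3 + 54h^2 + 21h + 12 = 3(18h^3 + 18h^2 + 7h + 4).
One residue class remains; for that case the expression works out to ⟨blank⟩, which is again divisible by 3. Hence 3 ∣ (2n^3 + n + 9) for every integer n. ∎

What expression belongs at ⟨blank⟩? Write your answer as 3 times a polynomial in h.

The residues treated are {0, 1}, so the missing case is n ≡ 2 (mod 3); write n = 3h+2.
Then 2(3h+2)^3 + (3h+2) + 9 = 54h^3 + 108h^2 + 75h + 27 = 3(18h^3 + 36h^2 + 25h + 9).

3(18h^3 + 36h^2 + 25h + 9)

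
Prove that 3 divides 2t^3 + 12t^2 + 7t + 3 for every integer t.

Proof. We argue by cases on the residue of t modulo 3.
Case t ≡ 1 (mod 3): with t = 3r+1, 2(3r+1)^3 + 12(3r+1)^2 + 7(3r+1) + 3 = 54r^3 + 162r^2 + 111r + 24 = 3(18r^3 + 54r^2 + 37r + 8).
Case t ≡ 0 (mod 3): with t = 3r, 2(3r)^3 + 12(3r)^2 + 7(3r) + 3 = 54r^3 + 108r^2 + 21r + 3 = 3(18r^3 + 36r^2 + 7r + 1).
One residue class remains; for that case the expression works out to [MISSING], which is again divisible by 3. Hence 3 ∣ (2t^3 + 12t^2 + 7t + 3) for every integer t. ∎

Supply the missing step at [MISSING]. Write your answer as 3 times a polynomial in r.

Only t ≡ 2 (mod 3) is unaccounted for. Put t = 3r+2:
2(3r+2)^3 + 12(3r+2)^2 + 7(3r+2) + 3 expands to 54r^3 + 216r^2 + 237r + 81,
and factoring out 3 leaves 3(18r^3 + 72r^2 + 79r + 27).

3(18r^3 + 72r^2 + 79r + 27)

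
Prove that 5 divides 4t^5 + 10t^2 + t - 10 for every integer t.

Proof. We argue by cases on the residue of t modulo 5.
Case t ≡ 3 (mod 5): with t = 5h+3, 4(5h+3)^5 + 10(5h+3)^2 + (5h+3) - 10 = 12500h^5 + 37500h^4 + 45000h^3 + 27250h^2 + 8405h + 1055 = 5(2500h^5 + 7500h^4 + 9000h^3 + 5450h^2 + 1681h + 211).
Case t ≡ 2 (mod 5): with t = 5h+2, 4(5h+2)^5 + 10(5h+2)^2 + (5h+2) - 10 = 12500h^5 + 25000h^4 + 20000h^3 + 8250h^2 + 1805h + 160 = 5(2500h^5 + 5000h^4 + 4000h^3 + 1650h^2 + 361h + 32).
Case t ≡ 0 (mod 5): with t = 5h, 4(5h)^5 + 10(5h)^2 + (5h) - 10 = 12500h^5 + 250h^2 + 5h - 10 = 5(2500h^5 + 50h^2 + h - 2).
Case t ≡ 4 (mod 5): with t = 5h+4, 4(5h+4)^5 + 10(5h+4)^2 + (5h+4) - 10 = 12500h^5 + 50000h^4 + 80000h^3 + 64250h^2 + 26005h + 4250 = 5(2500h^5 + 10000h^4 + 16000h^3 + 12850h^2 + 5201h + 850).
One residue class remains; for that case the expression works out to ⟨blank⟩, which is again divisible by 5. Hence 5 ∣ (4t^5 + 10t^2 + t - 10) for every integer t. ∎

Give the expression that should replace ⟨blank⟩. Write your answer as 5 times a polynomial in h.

5(2500h^5 + 2500h^4 + 1000h^3 + 250h^2 + 41h + 1)

Only t ≡ 1 (mod 5) is unaccounted for. Put t = 5h+1:
4(5h+1)^5 + 10(5h+1)^2 + (5h+1) - 10 expands to 12500h^5 + 12500h^4 + 5000h^3 + 1250h^2 + 205h + 5,
and factoring out 5 leaves 5(2500h^5 + 2500h^4 + 1000h^3 + 250h^2 + 41h + 1).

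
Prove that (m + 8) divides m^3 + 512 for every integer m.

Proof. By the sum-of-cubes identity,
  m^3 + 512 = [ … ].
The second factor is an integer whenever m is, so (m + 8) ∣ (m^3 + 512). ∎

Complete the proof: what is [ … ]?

a^3 + b^3 = (a + b)(a^2 - ab + b^2). With a = m, b = 8:
m^3 + 512 = (m + 8)(m^2 - 8m + 64).

(m + 8)(m^2 - 8m + 64)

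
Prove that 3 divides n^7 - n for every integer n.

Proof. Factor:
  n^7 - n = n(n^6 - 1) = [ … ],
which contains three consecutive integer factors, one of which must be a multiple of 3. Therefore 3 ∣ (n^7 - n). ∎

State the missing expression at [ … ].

(n - 1)n(n + 1)(n^4 + n^2 + 1)

n^6 - 1 = (n^2 - 1)(n^4 + n^2 + 1), and n^2 - 1 = (n-1)(n+1).
So n(n^6 - 1) = (n - 1)n(n + 1)(n^4 + n^2 + 1).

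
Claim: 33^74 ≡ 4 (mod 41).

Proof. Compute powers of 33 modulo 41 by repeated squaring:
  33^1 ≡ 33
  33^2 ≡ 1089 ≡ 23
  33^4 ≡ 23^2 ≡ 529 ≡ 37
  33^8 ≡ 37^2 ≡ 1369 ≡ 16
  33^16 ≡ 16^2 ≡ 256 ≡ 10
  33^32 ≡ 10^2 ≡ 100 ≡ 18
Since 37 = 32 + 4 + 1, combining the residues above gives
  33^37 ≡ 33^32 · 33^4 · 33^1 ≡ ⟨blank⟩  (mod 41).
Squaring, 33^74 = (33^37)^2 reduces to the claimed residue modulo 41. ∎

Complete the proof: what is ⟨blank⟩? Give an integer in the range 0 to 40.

2

Multiply the listed residues: 18 · 37 · 33 = 666 → 21978.
Reducing modulo 41: 21978 = 536·41 + 2, so 33^37 ≡ 2.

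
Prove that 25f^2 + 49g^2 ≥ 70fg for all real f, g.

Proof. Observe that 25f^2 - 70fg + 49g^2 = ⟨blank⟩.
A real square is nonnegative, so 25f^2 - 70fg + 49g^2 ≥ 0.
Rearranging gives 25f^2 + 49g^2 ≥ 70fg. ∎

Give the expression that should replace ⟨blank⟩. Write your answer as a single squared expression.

The leading and trailing coefficients are 5^2 and 7^2, and 70 = 2·5·7, so the trinomial is (5f - 7g)^2.
Hence 25f^2 - 70fg + 49g^2 ≥ 0.

(5f - 7g)^2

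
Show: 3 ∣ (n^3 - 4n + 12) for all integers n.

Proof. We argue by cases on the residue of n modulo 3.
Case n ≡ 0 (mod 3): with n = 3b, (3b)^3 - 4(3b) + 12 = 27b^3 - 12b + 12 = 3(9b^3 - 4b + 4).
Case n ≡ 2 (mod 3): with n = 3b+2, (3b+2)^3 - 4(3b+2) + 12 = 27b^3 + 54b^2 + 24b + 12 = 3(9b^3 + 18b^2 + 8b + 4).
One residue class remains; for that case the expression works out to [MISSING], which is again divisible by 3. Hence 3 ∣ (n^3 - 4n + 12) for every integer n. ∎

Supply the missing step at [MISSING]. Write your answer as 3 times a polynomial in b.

The residues treated are {0, 2}, so the missing case is n ≡ 1 (mod 3); write n = 3b+1.
Then (3b+1)^3 - 4(3b+1) + 12 = 27b^3 + 27b^2 - 3b + 9 = 3(9b^3 + 9b^2 - b + 3).

3(9b^3 + 9b^2 - b + 3)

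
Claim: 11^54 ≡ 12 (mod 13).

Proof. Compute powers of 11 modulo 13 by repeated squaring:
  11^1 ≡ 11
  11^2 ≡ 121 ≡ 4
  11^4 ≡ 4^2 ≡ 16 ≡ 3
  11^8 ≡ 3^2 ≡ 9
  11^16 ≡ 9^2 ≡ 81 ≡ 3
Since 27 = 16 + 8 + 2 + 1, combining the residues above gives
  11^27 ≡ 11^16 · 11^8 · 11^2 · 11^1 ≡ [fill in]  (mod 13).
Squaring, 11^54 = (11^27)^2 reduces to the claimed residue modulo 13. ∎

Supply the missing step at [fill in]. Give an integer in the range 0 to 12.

Multiply the listed residues: 3 · 9 · 4 · 11 = 27 → 108 → 1188.
Reducing modulo 13: 1188 = 91·13 + 5, so 11^27 ≡ 5.

5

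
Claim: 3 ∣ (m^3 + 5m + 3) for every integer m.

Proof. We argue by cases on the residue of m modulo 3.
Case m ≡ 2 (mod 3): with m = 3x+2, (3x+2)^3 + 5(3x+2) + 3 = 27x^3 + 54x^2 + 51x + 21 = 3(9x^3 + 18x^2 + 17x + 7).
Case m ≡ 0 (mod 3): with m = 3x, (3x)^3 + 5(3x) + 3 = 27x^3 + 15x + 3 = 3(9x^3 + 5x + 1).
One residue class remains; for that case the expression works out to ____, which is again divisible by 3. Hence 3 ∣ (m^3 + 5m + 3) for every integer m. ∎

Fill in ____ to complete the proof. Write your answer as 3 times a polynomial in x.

3(9x^3 + 9x^2 + 8x + 3)

The residues treated are {2, 0}, so the missing case is m ≡ 1 (mod 3); write m = 3x+1.
Then (3x+1)^3 + 5(3x+1) + 3 = 27x^3 + 27x^2 + 24x + 9 = 3(9x^3 + 9x^2 + 8x + 3).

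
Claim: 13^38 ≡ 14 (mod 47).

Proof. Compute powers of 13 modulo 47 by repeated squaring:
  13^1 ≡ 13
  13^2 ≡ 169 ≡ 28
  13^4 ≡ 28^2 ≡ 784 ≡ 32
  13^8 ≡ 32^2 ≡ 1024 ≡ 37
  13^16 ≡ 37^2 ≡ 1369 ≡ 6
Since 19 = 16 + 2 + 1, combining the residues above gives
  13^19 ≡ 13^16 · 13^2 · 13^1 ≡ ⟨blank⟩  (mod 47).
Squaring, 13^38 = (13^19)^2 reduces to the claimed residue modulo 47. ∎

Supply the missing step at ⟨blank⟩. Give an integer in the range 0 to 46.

Multiply the listed residues: 6 · 28 · 13 = 168 → 2184.
Reducing modulo 47: 2184 = 46·47 + 22, so 13^19 ≡ 22.

22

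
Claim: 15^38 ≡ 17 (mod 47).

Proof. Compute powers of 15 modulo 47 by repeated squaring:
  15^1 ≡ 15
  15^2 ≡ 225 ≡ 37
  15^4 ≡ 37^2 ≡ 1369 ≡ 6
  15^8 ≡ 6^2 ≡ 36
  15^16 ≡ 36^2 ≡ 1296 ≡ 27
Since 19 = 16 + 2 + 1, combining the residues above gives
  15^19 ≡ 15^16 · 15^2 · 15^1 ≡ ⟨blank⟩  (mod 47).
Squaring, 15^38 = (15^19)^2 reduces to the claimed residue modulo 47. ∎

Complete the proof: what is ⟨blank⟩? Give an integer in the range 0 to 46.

15^16 · 15^2 · 15^1 ≡ 27 · 37 · 15 = 14985.
14985 mod 47 = 39, so 15^19 ≡ 39 (mod 47).

39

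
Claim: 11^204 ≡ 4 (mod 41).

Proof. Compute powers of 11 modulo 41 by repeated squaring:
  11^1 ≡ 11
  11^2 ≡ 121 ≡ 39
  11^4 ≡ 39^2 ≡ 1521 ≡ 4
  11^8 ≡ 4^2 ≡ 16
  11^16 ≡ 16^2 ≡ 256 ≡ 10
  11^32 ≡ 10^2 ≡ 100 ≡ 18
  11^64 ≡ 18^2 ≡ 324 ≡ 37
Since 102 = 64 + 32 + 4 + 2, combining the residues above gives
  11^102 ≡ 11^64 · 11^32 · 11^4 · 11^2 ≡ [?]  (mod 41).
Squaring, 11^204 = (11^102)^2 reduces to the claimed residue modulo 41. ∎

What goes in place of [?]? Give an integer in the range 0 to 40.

2

Multiply the listed residues: 37 · 18 · 4 · 39 = 666 → 2664 → 103896.
Reducing modulo 41: 103896 = 2534·41 + 2, so 11^102 ≡ 2.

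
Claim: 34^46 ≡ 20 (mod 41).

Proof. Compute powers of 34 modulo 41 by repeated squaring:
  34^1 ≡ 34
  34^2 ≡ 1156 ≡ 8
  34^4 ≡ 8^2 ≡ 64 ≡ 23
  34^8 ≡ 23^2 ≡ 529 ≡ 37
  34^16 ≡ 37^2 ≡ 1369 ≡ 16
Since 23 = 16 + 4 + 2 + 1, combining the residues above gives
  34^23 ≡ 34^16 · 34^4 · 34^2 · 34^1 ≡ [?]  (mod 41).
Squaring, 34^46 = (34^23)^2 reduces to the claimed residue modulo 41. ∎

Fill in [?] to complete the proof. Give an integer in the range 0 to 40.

15

34^16 · 34^4 · 34^2 · 34^1 ≡ 16 · 23 · 8 · 34 = 100096.
100096 mod 41 = 15, so 34^23 ≡ 15 (mod 41).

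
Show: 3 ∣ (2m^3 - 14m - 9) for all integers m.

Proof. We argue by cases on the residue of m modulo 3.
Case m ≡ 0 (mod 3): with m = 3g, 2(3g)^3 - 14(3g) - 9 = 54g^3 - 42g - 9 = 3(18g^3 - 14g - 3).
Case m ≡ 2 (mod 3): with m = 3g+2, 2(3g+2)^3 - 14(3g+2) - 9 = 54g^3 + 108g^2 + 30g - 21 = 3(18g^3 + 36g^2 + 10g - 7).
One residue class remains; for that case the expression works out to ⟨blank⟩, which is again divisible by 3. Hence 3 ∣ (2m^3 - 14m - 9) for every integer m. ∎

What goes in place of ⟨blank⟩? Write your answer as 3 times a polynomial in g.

The residues treated are {0, 2}, so the missing case is m ≡ 1 (mod 3); write m = 3g+1.
Then 2(3g+1)^3 - 14(3g+1) - 9 = 54g^3 + 54g^2 - 24g - 21 = 3(18g^3 + 18g^2 - 8g - 7).

3(18g^3 + 18g^2 - 8g - 7)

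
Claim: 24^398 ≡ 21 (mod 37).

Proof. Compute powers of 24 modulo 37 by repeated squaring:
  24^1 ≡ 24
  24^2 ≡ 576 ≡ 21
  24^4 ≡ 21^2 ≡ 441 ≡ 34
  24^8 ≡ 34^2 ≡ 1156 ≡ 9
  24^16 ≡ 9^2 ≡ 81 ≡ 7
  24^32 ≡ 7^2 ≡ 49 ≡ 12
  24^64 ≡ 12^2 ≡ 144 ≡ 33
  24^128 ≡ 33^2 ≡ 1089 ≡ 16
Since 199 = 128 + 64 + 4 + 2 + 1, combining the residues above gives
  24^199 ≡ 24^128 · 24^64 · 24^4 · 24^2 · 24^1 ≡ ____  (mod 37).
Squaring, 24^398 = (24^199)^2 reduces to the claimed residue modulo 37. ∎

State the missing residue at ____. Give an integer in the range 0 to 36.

13

24^128 · 24^64 · 24^4 · 24^2 · 24^1 ≡ 16 · 33 · 34 · 21 · 24 = 9047808.
9047808 mod 37 = 13, so 24^199 ≡ 13 (mod 37).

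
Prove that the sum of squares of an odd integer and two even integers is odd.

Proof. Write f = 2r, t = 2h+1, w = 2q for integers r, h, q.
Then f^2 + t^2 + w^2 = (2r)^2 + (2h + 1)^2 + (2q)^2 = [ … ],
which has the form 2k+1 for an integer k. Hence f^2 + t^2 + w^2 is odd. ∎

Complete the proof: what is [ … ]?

2(2h^2 + 2h + 2q^2 + 2r^2) + 1

(2r)^2 + (2h + 1)^2 + (2q)^2 = 4h^2 + 4h + 4q^2 + 4r^2 + 1
= 2(2h^2 + 2h + 2q^2 + 2r^2) + 1.
Since 2h^2 + 2h + 2q^2 + 2r^2 is an integer, the sum of squares is of the form 2k+1 for an integer k.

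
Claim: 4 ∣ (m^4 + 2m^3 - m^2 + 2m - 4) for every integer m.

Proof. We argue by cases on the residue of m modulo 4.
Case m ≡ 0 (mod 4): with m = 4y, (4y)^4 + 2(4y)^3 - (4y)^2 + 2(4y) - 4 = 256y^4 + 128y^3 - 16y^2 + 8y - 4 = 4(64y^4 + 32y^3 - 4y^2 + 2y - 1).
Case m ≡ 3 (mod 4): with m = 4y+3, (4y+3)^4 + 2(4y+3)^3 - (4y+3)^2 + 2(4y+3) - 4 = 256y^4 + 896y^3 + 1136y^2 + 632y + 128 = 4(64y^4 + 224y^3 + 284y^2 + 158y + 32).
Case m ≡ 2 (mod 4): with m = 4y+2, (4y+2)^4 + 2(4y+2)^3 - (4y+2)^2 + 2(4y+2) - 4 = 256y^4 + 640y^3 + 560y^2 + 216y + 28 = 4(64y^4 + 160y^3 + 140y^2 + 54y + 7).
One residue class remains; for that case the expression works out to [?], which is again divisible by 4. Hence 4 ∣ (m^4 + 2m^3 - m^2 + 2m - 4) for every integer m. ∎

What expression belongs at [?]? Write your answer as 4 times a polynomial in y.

4(64y^4 + 96y^3 + 44y^2 + 10y)

Only m ≡ 1 (mod 4) is unaccounted for. Put m = 4y+1:
(4y+1)^4 + 2(4y+1)^3 - (4y+1)^2 + 2(4y+1) - 4 expands to 256y^4 + 384y^3 + 176y^2 + 40y,
and factoring out 4 leaves 4(64y^4 + 96y^3 + 44y^2 + 10y).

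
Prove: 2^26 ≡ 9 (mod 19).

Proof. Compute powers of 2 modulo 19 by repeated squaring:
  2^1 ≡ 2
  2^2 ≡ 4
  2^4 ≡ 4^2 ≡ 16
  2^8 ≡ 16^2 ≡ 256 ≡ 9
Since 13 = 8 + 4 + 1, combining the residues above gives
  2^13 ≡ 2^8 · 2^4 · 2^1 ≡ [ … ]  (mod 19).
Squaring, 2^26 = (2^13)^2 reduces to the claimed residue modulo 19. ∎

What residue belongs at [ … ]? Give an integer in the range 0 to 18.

3

Multiply the listed residues: 9 · 16 · 2 = 144 → 288.
Reducing modulo 19: 288 = 15·19 + 3, so 2^13 ≡ 3.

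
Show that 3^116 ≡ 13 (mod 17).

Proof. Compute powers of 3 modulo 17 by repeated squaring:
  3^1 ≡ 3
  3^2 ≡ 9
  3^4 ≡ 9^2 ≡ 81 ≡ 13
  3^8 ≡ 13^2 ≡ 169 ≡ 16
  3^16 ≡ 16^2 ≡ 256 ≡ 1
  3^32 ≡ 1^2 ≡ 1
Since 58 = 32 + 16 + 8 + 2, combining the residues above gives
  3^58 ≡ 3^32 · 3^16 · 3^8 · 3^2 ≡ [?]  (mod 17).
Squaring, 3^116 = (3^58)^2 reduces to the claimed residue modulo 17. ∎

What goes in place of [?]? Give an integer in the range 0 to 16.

Multiply the listed residues: 1 · 1 · 16 · 9 = 1 → 16 → 144.
Reducing modulo 17: 144 = 8·17 + 8, so 3^58 ≡ 8.

8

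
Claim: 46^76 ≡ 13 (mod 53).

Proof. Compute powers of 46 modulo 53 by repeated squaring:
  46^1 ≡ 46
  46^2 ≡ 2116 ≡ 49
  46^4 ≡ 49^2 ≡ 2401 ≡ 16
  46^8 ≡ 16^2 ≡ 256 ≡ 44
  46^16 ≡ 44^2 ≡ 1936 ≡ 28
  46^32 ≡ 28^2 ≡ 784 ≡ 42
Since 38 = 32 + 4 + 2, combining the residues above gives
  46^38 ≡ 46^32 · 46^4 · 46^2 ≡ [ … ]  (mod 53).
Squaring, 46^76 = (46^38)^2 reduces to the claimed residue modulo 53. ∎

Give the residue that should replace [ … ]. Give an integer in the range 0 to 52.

15

46^32 · 46^4 · 46^2 ≡ 42 · 16 · 49 = 32928.
32928 mod 53 = 15, so 46^38 ≡ 15 (mod 53).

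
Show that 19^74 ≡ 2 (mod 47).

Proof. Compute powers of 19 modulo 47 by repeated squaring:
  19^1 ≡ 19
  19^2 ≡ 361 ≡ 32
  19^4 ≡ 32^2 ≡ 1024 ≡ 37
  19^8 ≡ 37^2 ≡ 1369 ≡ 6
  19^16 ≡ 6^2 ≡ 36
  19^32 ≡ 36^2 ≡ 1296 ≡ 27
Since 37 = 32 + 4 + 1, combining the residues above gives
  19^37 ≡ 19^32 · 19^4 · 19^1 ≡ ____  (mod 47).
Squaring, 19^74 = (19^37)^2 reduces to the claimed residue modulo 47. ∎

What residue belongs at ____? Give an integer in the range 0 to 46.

40

Multiply the listed residues: 27 · 37 · 19 = 999 → 18981.
Reducing modulo 47: 18981 = 403·47 + 40, so 19^37 ≡ 40.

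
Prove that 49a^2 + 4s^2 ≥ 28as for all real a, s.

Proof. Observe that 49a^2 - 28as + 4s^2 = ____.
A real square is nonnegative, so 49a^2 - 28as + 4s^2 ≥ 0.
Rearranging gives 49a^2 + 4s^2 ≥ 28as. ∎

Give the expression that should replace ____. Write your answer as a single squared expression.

49a^2 - 28as + 4s^2 is a perfect-square trinomial: the outer terms are (7a)^2 and (2s)^2, and the cross term is -2·7a·2s.
So 49a^2 - 28as + 4s^2 = (7a - 2s)^2 ≥ 0.

(7a - 2s)^2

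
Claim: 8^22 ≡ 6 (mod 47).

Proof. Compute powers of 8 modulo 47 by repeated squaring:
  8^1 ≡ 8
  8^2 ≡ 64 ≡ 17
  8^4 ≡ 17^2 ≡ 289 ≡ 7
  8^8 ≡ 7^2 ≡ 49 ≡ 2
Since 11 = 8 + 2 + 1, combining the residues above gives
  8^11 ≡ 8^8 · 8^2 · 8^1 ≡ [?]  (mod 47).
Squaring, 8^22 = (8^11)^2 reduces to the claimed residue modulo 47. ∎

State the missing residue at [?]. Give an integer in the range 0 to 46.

8^8 · 8^2 · 8^1 ≡ 2 · 17 · 8 = 272.
272 mod 47 = 37, so 8^11 ≡ 37 (mod 47).

37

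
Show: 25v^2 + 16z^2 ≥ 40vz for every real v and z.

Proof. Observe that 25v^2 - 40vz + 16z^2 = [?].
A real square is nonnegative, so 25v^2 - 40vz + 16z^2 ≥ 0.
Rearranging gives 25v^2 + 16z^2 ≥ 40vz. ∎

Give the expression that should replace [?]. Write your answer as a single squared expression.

(5v - 4z)^2

The leading and trailing coefficients are 5^2 and 4^2, and 40 = 2·5·4, so the trinomial is (5v - 4z)^2.
Hence 25v^2 - 40vz + 16z^2 ≥ 0.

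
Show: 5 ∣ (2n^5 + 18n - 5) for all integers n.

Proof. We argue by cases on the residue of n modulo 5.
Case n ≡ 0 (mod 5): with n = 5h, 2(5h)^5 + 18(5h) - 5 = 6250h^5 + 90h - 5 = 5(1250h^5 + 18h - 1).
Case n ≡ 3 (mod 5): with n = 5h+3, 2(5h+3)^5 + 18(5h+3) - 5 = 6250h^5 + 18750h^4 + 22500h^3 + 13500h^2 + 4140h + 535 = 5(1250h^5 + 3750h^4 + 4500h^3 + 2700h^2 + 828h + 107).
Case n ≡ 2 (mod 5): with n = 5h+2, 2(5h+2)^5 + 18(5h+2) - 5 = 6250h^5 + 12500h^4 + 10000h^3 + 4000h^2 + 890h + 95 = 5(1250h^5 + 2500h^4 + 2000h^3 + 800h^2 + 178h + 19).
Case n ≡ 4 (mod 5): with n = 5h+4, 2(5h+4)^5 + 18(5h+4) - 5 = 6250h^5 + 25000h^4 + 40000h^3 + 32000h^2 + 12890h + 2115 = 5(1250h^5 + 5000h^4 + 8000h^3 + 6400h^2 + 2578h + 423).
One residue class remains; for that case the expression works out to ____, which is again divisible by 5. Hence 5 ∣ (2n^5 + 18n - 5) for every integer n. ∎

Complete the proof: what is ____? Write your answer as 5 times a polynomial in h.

Only n ≡ 1 (mod 5) is unaccounted for. Put n = 5h+1:
2(5h+1)^5 + 18(5h+1) - 5 expands to 6250h^5 + 6250h^4 + 2500h^3 + 500h^2 + 140h + 15,
and factoring out 5 leaves 5(1250h^5 + 1250h^4 + 500h^3 + 100h^2 + 28h + 3).

5(1250h^5 + 1250h^4 + 500h^3 + 100h^2 + 28h + 3)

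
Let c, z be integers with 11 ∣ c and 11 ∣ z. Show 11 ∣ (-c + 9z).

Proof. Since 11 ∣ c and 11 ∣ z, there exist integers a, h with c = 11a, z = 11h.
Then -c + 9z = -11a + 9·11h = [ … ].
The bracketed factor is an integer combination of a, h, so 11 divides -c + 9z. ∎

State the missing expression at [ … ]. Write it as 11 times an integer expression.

11(-a + 9h)

Pull the common 11 out of every term: -11a + 9·11h = 11(-a + 9h).
-a + 9h is an integer, which exhibits the divisibility.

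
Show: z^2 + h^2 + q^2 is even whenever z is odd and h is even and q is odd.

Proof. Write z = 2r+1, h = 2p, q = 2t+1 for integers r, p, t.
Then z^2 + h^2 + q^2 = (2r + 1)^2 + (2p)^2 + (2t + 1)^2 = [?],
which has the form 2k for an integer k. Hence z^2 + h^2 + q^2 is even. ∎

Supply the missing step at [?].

(2r + 1)^2 + (2p)^2 + (2t + 1)^2 = 4p^2 + 4r^2 + 4r + 4t^2 + 4t + 2
= 2(2p^2 + 2r^2 + 2r + 2t^2 + 2t + 1).
Since 2p^2 + 2r^2 + 2r + 2t^2 + 2t + 1 is an integer, the sum of squares is of the form 2k for an integer k.

2(2p^2 + 2r^2 + 2r + 2t^2 + 2t + 1)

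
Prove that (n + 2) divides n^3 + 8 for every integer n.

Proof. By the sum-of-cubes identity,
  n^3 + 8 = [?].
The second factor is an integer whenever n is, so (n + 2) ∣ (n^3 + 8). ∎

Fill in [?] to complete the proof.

Polynomial division of n^3 + 8 by n + 2 leaves remainder 0 and quotient n^2 - 2n + 4.
Hence n^3 + 8 = (n + 2)(n^2 - 2n + 4).

(n + 2)(n^2 - 2n + 4)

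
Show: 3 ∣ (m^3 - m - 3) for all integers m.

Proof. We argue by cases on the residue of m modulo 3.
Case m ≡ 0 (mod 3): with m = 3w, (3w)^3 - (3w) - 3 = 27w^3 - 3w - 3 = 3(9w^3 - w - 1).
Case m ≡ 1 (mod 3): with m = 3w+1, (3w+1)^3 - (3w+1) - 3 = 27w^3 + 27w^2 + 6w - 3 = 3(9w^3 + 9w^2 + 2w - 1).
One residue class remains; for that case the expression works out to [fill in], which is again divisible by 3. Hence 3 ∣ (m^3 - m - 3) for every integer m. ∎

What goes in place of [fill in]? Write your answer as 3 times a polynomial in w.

The residues treated are {0, 1}, so the missing case is m ≡ 2 (mod 3); write m = 3w+2.
Then (3w+2)^3 - (3w+2) - 3 = 27w^3 + 54w^2 + 33w + 3 = 3(9w^3 + 18w^2 + 11w + 1).

3(9w^3 + 18w^2 + 11w + 1)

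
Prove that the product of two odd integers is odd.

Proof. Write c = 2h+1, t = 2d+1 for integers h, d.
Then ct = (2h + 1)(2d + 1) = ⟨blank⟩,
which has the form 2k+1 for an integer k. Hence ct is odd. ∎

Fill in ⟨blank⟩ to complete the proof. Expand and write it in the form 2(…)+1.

2(2dh + d + h) + 1

Expanding: (2h + 1)(2d + 1) = 4dh + 2d + 2h + 1.
Every term except the constant is even, so this is 2(2dh + d + h) + 1,
and 2dh + d + h ∈ ℤ gives the required form.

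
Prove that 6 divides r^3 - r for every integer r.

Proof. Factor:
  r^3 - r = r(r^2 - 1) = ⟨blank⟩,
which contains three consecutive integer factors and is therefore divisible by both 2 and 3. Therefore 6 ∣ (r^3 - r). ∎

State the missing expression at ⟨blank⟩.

(r - 1)r(r + 1)

r(r^2 - 1) = r(r - 1)(r + 1) = (r - 1)r(r + 1).
These three factors are consecutive integers, so their product is divisible by 6.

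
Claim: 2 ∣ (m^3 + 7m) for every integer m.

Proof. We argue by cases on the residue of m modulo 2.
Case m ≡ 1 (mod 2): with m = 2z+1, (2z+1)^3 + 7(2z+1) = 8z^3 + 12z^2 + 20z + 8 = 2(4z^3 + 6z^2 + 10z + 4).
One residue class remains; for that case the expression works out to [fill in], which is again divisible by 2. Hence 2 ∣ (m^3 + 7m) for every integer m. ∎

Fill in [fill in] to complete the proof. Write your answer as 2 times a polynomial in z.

Only m ≡ 0 (mod 2) is unaccounted for. Put m = 2z:
(2z)^3 + 7(2z) expands to 8z^3 + 14z,
and factoring out 2 leaves 2(4z^3 + 7z).

2(4z^3 + 7z)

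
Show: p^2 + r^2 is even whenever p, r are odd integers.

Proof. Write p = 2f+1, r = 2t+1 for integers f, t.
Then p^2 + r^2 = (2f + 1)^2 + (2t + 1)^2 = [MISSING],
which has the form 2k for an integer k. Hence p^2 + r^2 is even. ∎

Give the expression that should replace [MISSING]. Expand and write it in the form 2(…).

2(2f^2 + 2f + 2t^2 + 2t + 1)

(2f + 1)^2 + (2t + 1)^2 = 4f^2 + 4f + 4t^2 + 4t + 2
= 2(2f^2 + 2f + 2t^2 + 2t + 1).
Since 2f^2 + 2f + 2t^2 + 2t + 1 is an integer, the sum of squares is of the form 2k for an integer k.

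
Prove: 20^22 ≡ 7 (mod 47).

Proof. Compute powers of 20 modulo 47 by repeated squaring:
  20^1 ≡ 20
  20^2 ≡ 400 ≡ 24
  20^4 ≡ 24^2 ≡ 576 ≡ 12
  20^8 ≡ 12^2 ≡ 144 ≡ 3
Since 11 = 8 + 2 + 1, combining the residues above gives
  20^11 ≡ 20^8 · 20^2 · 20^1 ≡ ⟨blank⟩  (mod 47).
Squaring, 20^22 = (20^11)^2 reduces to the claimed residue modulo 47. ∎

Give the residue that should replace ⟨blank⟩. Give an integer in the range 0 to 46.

30

20^8 · 20^2 · 20^1 ≡ 3 · 24 · 20 = 1440.
1440 mod 47 = 30, so 20^11 ≡ 30 (mod 47).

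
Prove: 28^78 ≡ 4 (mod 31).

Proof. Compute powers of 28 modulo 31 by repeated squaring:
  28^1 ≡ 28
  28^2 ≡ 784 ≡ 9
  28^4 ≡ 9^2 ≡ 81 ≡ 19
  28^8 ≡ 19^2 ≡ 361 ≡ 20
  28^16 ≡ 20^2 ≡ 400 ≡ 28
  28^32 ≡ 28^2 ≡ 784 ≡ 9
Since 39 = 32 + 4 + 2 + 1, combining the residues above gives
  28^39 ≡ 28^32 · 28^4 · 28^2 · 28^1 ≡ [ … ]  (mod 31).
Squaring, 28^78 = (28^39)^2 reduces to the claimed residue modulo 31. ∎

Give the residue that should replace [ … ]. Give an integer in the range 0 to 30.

2

Multiply the listed residues: 9 · 19 · 9 · 28 = 171 → 1539 → 43092.
Reducing modulo 31: 43092 = 1390·31 + 2, so 28^39 ≡ 2.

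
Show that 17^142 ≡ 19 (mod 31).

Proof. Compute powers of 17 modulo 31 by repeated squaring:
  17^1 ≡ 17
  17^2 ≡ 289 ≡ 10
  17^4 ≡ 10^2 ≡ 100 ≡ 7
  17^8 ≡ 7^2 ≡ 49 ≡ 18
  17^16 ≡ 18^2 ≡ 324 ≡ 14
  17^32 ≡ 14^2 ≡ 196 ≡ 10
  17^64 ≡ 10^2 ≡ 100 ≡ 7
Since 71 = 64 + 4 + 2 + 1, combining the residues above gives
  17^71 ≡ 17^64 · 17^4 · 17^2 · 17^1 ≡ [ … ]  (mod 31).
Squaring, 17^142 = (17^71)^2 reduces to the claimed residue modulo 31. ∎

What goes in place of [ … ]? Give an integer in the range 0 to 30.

17^64 · 17^4 · 17^2 · 17^1 ≡ 7 · 7 · 10 · 17 = 8330.
8330 mod 31 = 22, so 17^71 ≡ 22 (mod 31).

22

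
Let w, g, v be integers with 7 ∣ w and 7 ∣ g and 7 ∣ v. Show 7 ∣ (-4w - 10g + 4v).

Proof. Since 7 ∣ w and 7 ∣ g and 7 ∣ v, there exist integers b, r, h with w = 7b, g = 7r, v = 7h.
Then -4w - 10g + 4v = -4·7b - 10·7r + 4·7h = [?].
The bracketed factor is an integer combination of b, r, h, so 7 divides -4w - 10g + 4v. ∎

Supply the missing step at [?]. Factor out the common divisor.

7(-4b + 4h - 10r)

Each term has a factor of 7: -4·7b - 10·7r + 4·7h = 7·(-4b + 4h - 10r).
Since -4b + 4h - 10r is an integer, 7 ∣ (-4w - 10g + 4v).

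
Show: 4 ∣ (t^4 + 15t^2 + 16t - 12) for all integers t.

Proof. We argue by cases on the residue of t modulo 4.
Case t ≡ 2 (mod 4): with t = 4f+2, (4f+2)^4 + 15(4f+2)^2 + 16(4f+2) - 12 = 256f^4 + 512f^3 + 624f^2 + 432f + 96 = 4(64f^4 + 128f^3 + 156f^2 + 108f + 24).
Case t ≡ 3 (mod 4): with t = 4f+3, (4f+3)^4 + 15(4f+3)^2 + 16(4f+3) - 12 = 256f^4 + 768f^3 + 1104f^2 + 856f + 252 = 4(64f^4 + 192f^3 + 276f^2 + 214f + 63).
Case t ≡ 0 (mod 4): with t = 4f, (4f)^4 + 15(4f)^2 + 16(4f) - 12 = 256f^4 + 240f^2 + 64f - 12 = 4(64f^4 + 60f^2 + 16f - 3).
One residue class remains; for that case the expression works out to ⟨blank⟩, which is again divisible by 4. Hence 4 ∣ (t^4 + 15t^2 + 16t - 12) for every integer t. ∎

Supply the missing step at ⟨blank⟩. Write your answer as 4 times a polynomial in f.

4(64f^4 + 64f^3 + 84f^2 + 50f + 5)

Only t ≡ 1 (mod 4) is unaccounted for. Put t = 4f+1:
(4f+1)^4 + 15(4f+1)^2 + 16(4f+1) - 12 expands to 256f^4 + 256f^3 + 336f^2 + 200f + 20,
and factoring out 4 leaves 4(64f^4 + 64f^3 + 84f^2 + 50f + 5).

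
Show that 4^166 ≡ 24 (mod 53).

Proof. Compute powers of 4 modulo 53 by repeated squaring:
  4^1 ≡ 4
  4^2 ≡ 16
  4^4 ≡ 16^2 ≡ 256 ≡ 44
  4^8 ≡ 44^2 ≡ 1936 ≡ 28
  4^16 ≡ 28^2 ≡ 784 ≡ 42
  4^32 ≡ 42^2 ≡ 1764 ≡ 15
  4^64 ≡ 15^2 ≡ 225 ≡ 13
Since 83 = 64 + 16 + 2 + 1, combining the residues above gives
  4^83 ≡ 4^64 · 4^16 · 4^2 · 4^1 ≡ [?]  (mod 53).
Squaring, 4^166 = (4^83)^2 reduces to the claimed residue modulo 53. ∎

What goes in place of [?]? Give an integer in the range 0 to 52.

17

Multiply the listed residues: 13 · 42 · 16 · 4 = 546 → 8736 → 34944.
Reducing modulo 53: 34944 = 659·53 + 17, so 4^83 ≡ 17.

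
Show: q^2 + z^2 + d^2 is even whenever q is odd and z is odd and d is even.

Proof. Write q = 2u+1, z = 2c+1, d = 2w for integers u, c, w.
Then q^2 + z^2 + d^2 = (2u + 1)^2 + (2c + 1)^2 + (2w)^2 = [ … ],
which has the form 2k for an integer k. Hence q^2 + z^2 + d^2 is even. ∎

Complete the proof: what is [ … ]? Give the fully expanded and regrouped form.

(2u + 1)^2 + (2c + 1)^2 + (2w)^2 = 4c^2 + 4c + 4u^2 + 4u + 4w^2 + 2
= 2(2c^2 + 2c + 2u^2 + 2u + 2w^2 + 1).
Since 2c^2 + 2c + 2u^2 + 2u + 2w^2 + 1 is an integer, the sum of squares is of the form 2k for an integer k.

2(2c^2 + 2c + 2u^2 + 2u + 2w^2 + 1)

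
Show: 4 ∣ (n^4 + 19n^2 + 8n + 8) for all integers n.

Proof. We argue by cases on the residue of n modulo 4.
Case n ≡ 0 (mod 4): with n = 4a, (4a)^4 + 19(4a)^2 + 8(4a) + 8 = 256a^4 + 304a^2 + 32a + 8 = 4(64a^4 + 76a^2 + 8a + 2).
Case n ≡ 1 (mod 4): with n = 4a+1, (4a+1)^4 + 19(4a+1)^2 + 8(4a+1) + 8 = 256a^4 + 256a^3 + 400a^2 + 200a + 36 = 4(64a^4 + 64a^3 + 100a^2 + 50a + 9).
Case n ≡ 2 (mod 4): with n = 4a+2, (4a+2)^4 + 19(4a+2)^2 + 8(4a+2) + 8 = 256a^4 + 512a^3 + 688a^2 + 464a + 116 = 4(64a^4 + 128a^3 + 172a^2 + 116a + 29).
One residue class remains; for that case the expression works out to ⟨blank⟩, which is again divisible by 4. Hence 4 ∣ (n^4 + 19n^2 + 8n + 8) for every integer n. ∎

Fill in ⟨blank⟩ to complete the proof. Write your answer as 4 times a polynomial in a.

Only n ≡ 3 (mod 4) is unaccounted for. Put n = 4a+3:
(4a+3)^4 + 19(4a+3)^2 + 8(4a+3) + 8 expands to 256a^4 + 768a^3 + 1168a^2 + 920a + 284,
and factoring out 4 leaves 4(64a^4 + 192a^3 + 292a^2 + 230a + 71).

4(64a^4 + 192a^3 + 292a^2 + 230a + 71)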